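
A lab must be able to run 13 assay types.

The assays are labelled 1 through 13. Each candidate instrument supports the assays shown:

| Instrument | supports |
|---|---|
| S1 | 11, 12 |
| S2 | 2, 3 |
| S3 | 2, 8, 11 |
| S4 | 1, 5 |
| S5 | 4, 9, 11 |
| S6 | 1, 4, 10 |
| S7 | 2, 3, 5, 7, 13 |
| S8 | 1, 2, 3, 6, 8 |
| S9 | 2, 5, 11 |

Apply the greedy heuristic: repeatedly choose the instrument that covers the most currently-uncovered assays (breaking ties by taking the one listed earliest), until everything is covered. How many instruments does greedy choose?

5

Greedy: pick S7 (covers 5 new) → pick S5 (covers 3 new) → pick S8 (covers 3 new) → pick S1 (covers 1 new) → pick S6 (covers 1 new). Total picks: 5.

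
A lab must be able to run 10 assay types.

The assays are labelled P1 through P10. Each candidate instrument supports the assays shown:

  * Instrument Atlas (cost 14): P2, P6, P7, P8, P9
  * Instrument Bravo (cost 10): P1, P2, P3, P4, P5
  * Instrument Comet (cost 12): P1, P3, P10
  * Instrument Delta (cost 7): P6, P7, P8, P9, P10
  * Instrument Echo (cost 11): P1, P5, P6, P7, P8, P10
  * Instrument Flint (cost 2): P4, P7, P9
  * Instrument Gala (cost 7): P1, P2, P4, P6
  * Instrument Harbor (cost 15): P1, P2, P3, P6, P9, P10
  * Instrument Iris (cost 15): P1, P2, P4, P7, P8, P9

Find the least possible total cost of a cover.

17

Bravo, Delta together cover every assay (Bravo ∪ Delta = {P1, P2, P3, P4, P5, P6, P7, P8, P9, P10}); total cost 10 + 7 = 17.
The greedy pick Flint, Echo, Bravo costs 23; no covering selection beats 17.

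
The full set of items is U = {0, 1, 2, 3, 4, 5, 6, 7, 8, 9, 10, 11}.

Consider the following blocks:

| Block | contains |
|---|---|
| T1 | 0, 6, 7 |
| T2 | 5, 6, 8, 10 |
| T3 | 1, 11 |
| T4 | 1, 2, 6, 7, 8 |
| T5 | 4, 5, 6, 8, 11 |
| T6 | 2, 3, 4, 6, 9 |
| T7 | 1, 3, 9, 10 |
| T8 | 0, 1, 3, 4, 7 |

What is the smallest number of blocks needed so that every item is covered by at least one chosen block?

4

T1, T4, T5, and T7 cover everything between them: the union {0, 1, 2, 3, 4, 5, 6, 7, 8, 9, 10, 11} is all of U.
No 3 of the 8 blocks cover everything (all 56 combinations miss at least one item), so 4 is optimal.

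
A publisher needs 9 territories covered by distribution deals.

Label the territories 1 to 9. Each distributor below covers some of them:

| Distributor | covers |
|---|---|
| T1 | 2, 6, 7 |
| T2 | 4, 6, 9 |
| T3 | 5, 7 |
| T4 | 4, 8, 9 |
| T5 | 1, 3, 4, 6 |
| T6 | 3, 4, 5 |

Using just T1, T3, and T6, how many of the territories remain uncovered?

3

Union of T1, T3, T6 = {2, 3, 4, 5, 6, 7}.
Not covered: 1, 8, 9 — 3 territories.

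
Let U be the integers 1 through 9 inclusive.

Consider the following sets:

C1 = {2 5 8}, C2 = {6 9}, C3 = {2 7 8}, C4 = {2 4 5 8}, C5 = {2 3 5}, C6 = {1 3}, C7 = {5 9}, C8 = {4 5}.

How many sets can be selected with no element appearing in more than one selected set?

C2, C3, C6, C8 are pairwise disjoint (C2={6,9}; C3={2,7,8}; C6={1,3}; C8={4,5}).
Every remaining set overlaps one of these, and no 5 of the listed sets are pairwise disjoint, so 4 is the maximum.

4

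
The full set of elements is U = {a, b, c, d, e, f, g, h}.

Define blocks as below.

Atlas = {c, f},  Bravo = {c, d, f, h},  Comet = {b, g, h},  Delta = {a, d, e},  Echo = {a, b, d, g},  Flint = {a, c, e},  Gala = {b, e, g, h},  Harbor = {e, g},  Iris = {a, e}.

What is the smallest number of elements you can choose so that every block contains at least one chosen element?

3

T = {e, f, g} meets every block (each contains at least one member of T), and |T| = 3.
The blocks Atlas, Comet, Iris are pairwise disjoint, so any hitting set needs a separate element for each — at least 3. Hence 3 is optimal.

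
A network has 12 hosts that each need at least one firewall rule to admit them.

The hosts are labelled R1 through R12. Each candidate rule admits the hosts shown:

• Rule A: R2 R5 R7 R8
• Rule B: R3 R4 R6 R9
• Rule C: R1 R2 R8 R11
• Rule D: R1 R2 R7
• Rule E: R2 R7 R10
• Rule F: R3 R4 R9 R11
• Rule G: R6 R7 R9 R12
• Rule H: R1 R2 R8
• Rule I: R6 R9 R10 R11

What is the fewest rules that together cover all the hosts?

Take {A, D, E, F, G}. Their union is {R1, R2, R3, R4, R5, R6, R7, R8, R9, R10, R11, R12}, which is all 12 hosts.
No 4 of the 9 rules cover everything (all 126 combinations miss at least one host), so 5 is optimal.

5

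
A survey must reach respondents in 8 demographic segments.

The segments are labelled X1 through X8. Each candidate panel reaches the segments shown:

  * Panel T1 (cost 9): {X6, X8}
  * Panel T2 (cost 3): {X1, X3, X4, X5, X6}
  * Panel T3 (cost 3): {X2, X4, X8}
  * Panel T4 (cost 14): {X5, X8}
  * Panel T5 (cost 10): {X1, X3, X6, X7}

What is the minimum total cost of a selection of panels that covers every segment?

16

T2, T3, T5 together cover every segment (T2 ∪ T3 ∪ T5 = {X1, X2, X3, X4, X5, X6, X7, X8}); total cost 3 + 3 + 10 = 16.
No covering selection has total cost below 16.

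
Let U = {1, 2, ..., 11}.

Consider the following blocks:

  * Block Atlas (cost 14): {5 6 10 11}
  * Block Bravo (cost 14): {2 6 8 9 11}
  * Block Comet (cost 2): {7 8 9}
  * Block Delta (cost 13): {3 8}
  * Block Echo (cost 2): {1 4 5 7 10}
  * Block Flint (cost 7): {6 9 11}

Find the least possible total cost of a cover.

Bravo, Delta, Echo together cover every point (Bravo ∪ Delta ∪ Echo = {1, 2, 3, 4, 5, 6, 7, 8, 9, 10, 11}); total cost 14 + 13 + 2 = 29.
The greedy pick Echo, Comet, Flint, Delta, Bravo costs 38; no covering selection beats 29.

29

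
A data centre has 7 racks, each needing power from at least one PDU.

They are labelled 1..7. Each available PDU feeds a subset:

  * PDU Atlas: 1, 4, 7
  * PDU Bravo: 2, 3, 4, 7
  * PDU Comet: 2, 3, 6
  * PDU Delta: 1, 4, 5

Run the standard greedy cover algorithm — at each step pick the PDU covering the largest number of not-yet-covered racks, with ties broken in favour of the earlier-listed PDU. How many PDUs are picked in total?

Greedy: pick Bravo (covers 4 new) → pick Delta (covers 2 new) → pick Comet (covers 1 new). Total picks: 3.

3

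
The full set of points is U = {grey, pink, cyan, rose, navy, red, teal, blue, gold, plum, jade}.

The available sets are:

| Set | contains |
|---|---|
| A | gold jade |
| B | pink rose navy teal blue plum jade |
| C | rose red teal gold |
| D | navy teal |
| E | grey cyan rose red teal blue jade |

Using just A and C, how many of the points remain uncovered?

Union of A, C = {rose, red, teal, gold, jade}.
Not covered: grey, pink, cyan, navy, blue, plum — 6 points.

6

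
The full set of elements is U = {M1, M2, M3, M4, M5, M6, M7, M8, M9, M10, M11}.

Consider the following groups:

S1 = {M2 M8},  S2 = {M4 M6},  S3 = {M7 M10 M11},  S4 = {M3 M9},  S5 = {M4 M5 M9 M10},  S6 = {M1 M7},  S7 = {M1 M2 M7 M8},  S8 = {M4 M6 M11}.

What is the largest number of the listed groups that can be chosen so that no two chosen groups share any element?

4

S1, S4, S6, S8 are pairwise disjoint (S1={M2,M8}; S4={M3,M9}; S6={M1,M7}; S8={M4,M6,M11}).
Every remaining group overlaps one of these, and no 5 of the listed groups are pairwise disjoint, so 4 is the maximum.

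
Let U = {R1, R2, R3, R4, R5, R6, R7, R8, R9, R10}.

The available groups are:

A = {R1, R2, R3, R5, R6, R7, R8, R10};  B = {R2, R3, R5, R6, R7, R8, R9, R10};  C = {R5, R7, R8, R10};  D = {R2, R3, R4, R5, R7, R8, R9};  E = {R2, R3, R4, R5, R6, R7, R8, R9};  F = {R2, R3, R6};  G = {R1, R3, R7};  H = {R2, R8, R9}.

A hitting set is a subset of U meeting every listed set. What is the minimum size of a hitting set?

2

Take T = {R2, R7}. Each listed group contains at least one of these, so T is a hitting set of size 2.
The groups G, H are pairwise disjoint, so any hitting set needs a separate element for each — at least 2. Hence 2 is optimal.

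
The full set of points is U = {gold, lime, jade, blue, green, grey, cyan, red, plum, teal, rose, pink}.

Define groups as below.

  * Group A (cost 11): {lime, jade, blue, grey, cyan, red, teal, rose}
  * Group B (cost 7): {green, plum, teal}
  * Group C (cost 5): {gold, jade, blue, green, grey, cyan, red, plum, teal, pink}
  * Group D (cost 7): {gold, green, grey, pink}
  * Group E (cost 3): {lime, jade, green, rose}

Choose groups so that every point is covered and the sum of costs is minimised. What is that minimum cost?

8

C, E together cover every point (C ∪ E = {gold, lime, jade, blue, green, grey, cyan, red, plum, teal, rose, pink}); total cost 5 + 3 = 8.
No covering selection has total cost below 8.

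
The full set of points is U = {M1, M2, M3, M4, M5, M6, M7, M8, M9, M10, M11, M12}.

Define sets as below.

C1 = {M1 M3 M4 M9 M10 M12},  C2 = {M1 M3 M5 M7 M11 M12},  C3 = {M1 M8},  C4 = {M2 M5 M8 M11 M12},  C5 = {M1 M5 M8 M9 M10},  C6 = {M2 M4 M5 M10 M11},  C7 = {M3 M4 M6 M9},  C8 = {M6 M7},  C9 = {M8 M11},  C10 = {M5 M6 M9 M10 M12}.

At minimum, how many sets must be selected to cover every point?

3

C1, C4, and C8 cover everything between them: the union {M1, M2, M3, M4, M5, M6, M7, M8, M9, M10, M11, M12} is all of U.
No 2 of the 10 sets cover everything (all 45 combinations miss at least one point), so 3 is optimal.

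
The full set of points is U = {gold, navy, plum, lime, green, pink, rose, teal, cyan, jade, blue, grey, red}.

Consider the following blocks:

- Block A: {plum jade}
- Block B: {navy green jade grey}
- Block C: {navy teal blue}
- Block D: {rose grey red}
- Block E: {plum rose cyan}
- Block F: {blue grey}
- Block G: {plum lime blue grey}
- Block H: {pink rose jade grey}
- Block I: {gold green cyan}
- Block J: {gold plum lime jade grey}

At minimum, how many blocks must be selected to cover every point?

5

C and D and G and H and I together: C ∪ D ∪ G ∪ H ∪ I = {gold, navy, plum, lime, green, pink, rose, teal, cyan, jade, blue, grey, red} — every point is covered.
No 4 of the 10 blocks cover everything (all 210 combinations miss at least one point), so 5 is optimal.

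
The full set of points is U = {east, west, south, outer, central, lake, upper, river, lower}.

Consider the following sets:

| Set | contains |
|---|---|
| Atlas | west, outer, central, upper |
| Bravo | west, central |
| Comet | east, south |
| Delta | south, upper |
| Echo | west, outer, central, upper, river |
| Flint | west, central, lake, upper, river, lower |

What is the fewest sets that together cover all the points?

Comet, Echo, and Flint cover everything between them: the union {east, west, south, outer, central, lake, upper, river, lower} is all of U.
Only Comet contains east, so Comet is forced; the remaining 7 points need at least 2 more sets (each remaining set adds at most 6) — so at least 3 sets are needed, and 3 is optimal.

3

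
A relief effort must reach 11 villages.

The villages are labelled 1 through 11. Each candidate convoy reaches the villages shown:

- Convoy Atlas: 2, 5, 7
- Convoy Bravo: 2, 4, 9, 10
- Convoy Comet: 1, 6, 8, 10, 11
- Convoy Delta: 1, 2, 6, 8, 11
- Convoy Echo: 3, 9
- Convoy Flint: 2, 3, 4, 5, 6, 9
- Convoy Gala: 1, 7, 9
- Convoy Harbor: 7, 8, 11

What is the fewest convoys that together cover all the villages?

3

Comet and Flint and Harbor together: Comet ∪ Flint ∪ Harbor = {1, 2, 3, 4, 5, 6, 7, 8, 9, 10, 11} — every village is covered.
No 2 of the 8 convoys cover everything (all 28 combinations miss at least one village), so 3 is optimal.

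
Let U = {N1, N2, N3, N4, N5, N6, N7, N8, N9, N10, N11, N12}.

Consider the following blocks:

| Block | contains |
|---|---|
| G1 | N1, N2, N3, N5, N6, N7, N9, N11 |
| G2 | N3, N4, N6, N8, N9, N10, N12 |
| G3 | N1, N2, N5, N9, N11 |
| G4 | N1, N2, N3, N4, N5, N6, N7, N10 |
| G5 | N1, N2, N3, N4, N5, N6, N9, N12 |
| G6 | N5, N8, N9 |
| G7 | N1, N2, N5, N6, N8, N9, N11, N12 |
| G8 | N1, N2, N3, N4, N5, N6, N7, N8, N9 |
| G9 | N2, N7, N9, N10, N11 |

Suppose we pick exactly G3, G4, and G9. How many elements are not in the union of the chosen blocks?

Union of G3, G4, G9 = {N1, N2, N3, N4, N5, N6, N7, N9, N10, N11}.
Not covered: N8, N12 — 2 elements.

2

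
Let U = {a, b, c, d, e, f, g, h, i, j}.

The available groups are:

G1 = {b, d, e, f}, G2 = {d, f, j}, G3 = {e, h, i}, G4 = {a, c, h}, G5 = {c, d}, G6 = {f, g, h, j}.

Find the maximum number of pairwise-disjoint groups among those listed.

G2, G4 are pairwise disjoint (G2={d,f,j}; G4={a,c,h}).
Every remaining group overlaps one of these, and no 3 of the listed groups are pairwise disjoint, so 2 is the maximum.

2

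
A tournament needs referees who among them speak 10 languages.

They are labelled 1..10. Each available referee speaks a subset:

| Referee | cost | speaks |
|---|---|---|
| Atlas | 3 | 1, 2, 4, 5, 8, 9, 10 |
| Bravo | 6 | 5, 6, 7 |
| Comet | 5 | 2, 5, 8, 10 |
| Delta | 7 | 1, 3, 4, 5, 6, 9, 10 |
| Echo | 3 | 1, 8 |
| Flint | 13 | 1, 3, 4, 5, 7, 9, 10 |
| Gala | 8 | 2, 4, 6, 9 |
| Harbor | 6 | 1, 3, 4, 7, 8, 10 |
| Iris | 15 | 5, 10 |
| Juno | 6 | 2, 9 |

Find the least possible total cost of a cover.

15

Atlas, Bravo, Harbor together cover every language (Atlas ∪ Bravo ∪ Harbor = {1, 2, 3, 4, 5, 6, 7, 8, 9, 10}); total cost 3 + 6 + 6 = 15.
No covering selection has total cost below 15.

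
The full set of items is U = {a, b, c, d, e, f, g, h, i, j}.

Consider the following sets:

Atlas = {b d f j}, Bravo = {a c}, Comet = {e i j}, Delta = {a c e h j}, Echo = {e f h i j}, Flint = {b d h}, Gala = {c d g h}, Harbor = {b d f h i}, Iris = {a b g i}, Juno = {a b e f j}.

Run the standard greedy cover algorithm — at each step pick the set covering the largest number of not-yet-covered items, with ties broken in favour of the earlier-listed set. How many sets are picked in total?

3

Greedy: pick Delta (covers 5 new) → pick Harbor (covers 4 new) → pick Gala (covers 1 new). Total picks: 3.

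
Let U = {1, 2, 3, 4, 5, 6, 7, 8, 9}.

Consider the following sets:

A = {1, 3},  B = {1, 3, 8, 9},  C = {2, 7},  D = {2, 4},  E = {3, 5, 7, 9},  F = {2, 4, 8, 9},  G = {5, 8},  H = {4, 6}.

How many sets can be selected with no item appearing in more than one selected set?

A, C, G, H are pairwise disjoint (A={1,3}; C={2,7}; G={5,8}; H={4,6}).
Every remaining set overlaps one of these, and no 5 of the listed sets are pairwise disjoint, so 4 is the maximum.

4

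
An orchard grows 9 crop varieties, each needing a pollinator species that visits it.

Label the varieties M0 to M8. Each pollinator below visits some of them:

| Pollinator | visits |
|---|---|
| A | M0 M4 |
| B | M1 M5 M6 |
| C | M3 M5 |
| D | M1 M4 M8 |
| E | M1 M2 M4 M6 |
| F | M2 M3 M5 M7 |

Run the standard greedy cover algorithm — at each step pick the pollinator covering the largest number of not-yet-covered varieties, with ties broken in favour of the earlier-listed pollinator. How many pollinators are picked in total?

4

Greedy: pick E (covers 4 new) → pick F (covers 3 new) → pick A (covers 1 new) → pick D (covers 1 new). Total picks: 4.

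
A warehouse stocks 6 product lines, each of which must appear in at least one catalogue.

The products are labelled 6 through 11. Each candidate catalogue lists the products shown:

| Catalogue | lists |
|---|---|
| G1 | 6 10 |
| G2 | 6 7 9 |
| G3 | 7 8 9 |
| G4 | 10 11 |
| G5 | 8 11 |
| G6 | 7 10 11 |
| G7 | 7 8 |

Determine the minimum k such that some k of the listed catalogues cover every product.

3

G2 and G5 and G6 together: G2 ∪ G5 ∪ G6 = {6, 7, 8, 9, 10, 11} — every product is covered.
No 2 of the 7 catalogues cover everything (all 21 combinations miss at least one product), so 3 is optimal.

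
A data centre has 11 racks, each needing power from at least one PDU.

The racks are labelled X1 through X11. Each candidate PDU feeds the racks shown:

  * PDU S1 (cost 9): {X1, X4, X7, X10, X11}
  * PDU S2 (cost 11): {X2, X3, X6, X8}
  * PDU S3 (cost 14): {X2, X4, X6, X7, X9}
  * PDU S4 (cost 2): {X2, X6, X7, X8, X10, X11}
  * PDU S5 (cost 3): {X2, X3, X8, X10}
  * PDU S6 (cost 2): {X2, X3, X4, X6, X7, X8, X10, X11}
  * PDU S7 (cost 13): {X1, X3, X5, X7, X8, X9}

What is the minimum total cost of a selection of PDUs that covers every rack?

15

S6, S7 together cover every rack (S6 ∪ S7 = {X1, X2, X3, X4, X5, X6, X7, X8, X9, X10, X11}); total cost 2 + 13 = 15.
No covering selection has total cost below 15.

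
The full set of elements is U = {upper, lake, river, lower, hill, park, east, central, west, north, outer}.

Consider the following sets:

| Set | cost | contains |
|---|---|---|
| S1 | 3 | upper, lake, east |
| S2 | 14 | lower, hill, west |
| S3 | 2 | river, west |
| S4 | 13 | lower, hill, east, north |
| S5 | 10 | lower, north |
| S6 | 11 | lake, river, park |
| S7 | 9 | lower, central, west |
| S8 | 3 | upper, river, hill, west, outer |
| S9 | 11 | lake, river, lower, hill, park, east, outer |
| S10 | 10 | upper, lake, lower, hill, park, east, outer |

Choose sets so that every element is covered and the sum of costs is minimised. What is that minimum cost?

S3, S5, S7, S10 together cover every element (S3 ∪ S5 ∪ S7 ∪ S10 = {upper, lake, river, lower, hill, park, east, central, west, north, outer}); total cost 2 + 10 + 9 + 10 = 31.
The greedy pick S8, S1, S7, S5, S10 costs 35; no covering selection beats 31.

31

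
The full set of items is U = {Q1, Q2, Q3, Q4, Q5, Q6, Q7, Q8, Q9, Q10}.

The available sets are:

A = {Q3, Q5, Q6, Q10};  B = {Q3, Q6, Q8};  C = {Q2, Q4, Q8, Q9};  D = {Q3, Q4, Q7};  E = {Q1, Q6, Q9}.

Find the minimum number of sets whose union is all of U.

4

A, C, D, and E cover everything between them: the union {Q1, Q2, Q3, Q4, Q5, Q6, Q7, Q8, Q9, Q10} is all of U.
Only E contains Q1, so E is forced; the remaining 7 items need at least 3 more sets (each remaining set adds at most 3) — so at least 4 sets are needed, and 4 is optimal.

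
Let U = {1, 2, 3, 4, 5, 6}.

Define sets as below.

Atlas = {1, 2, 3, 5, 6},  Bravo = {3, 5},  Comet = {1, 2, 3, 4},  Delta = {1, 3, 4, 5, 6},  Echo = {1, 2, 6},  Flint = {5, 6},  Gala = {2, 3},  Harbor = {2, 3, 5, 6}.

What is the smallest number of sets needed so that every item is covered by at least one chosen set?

Comet and Delta together: Comet ∪ Delta = {1, 2, 3, 4, 5, 6} — every item is covered.
No single set has all 6 items (the largest, Atlas, has 5), so 2 is optimal.

2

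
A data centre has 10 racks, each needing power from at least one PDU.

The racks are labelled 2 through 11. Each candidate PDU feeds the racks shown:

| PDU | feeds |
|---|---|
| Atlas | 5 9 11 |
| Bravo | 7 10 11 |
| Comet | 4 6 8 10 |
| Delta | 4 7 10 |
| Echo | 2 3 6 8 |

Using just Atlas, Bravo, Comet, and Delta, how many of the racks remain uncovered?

Union of Atlas, Bravo, Comet, Delta = {4, 5, 6, 7, 8, 9, 10, 11}.
Not covered: 2, 3 — 2 racks.

2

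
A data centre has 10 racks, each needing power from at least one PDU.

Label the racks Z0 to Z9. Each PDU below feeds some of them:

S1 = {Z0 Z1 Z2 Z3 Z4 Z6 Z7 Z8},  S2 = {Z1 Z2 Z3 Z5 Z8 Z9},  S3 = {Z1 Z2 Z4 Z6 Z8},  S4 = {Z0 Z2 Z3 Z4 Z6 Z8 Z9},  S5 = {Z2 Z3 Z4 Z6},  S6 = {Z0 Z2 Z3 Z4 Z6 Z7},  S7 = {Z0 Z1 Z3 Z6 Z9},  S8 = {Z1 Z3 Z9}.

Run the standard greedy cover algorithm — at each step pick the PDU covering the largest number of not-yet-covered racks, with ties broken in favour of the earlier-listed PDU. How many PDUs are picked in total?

Greedy: pick S1 (covers 8 new) → pick S2 (covers 2 new). Total picks: 2.

2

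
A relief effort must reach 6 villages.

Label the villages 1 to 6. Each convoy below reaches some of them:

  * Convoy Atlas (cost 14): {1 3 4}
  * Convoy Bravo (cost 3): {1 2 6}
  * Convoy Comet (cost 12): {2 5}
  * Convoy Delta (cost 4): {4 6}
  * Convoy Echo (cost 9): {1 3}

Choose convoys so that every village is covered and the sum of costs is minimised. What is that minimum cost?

Comet, Delta, Echo together cover every village (Comet ∪ Delta ∪ Echo = {1, 2, 3, 4, 5, 6}); total cost 12 + 4 + 9 = 25.
The greedy pick Bravo, Delta, Echo, Comet costs 28; no covering selection beats 25.

25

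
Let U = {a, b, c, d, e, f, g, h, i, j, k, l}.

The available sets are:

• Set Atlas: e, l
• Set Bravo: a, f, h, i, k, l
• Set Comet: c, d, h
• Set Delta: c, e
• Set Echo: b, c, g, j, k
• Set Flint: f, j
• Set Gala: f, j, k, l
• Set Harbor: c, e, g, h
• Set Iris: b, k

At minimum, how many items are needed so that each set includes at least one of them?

Take T = {c, e, j, k}. Each listed set contains at least one of these, so T is a hitting set of size 4.
The sets Atlas, Comet, Flint, Iris are pairwise disjoint, so any hitting set needs a separate item for each — at least 4. Hence 4 is optimal.

4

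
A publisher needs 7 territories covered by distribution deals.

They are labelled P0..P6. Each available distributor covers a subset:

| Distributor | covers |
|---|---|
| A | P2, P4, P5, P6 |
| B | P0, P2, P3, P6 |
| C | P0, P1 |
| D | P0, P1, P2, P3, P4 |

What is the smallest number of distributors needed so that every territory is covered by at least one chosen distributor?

2

A and D together: A ∪ D = {P0, P1, P2, P3, P4, P5, P6} — every territory is covered.
No single distributor has all 7 territories (the largest, D, has 5), so 2 is optimal.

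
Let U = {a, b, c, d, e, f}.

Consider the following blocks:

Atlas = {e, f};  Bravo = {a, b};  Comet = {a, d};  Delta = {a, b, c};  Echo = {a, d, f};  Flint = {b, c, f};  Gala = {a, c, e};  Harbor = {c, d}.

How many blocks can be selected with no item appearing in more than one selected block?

3

Atlas, Bravo, Harbor are pairwise disjoint (Atlas={e,f}; Bravo={a,b}; Harbor={c,d}).
Every remaining block overlaps one of these, and no 4 of the listed blocks are pairwise disjoint, so 3 is the maximum.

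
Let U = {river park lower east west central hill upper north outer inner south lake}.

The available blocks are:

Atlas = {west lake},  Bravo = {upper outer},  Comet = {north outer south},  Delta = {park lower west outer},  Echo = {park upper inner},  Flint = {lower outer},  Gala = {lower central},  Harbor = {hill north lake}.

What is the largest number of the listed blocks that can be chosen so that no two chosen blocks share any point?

4

Atlas, Comet, Echo, Gala are pairwise disjoint (Atlas={west,lake}; Comet={north,outer,south}; Echo={park,upper,inner}; Gala={lower,central}).
Every remaining block overlaps one of these, and no 5 of the listed blocks are pairwise disjoint, so 4 is the maximum.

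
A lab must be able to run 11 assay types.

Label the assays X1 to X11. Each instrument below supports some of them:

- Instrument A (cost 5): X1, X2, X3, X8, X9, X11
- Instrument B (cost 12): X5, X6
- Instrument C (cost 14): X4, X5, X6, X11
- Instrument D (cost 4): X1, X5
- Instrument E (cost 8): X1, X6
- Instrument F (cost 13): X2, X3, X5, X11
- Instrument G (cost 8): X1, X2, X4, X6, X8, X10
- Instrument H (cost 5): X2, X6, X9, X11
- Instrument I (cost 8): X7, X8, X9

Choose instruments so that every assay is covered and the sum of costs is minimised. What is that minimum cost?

25

A, D, G, I together cover every assay (A ∪ D ∪ G ∪ I = {X1, X2, X3, X4, X5, X6, X7, X8, X9, X10, X11}); total cost 5 + 4 + 8 + 8 = 25.
No covering selection has total cost below 25.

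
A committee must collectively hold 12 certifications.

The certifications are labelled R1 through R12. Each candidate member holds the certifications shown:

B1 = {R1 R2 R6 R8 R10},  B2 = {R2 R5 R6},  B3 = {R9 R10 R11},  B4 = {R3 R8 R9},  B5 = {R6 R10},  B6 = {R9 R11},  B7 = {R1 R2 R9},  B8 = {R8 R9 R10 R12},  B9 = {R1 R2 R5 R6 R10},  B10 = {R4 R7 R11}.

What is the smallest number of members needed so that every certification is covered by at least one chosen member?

B4 and B8 and B9 and B10 together: B4 ∪ B8 ∪ B9 ∪ B10 = {R1, R2, R3, R4, R5, R6, R7, R8, R9, R10, R11, R12} — every certification is covered.
No 3 of the 10 members cover everything (all 120 combinations miss at least one certification), so 4 is optimal.

4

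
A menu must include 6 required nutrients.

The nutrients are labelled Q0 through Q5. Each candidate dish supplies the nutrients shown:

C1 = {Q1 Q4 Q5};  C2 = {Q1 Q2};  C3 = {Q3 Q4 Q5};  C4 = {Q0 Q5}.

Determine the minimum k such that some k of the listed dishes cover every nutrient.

Take {C2, C3, C4}. Their union is {Q0, Q1, Q2, Q3, Q4, Q5}, which is all 6 nutrients.
Only C4 contains Q0, so C4 is forced; the remaining 4 nutrients need at least 2 more dishes (each remaining dish adds at most 2) — so at least 3 dishes are needed, and 3 is optimal.

3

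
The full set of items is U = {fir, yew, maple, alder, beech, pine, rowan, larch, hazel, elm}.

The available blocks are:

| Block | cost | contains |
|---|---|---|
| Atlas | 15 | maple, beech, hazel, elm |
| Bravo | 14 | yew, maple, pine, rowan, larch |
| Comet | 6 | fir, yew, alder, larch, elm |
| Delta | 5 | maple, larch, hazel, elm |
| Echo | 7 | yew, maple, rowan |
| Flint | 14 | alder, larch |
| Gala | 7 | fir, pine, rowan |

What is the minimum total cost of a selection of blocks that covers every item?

28

Atlas, Comet, Gala together cover every item (Atlas ∪ Comet ∪ Gala = {fir, yew, maple, alder, beech, pine, rowan, larch, hazel, elm}); total cost 15 + 6 + 7 = 28.
The greedy pick Comet, Delta, Gala, Atlas costs 33; no covering selection beats 28.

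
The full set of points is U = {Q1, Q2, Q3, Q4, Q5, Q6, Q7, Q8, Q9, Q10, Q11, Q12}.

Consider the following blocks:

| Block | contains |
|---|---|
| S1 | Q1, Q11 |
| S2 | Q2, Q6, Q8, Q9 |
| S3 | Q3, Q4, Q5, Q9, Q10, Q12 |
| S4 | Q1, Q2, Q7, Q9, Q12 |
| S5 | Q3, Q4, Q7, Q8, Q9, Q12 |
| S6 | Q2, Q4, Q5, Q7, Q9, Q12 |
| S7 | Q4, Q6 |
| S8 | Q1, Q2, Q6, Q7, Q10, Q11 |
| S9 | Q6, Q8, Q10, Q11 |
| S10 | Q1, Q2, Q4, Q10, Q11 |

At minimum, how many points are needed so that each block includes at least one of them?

The 3 points {Q4, Q9, Q11} hit every block.
No choice of 2 points meets every block, so 3 is the minimum.

3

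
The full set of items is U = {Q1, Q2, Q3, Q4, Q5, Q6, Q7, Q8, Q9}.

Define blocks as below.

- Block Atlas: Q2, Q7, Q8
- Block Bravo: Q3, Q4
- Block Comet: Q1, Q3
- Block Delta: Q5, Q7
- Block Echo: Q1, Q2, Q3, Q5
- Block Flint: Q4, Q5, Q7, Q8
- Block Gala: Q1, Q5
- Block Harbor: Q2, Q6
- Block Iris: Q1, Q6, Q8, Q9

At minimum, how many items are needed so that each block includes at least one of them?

4

The 4 items {Q2, Q3, Q5, Q6} hit every block.
No choice of 3 items meets every block, so 4 is the minimum.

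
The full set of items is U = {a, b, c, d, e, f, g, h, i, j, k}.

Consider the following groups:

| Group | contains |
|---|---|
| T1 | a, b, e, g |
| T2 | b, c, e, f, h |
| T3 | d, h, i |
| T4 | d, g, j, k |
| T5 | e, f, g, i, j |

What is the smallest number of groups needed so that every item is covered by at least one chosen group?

T1 and T2 and T3 and T4 together: T1 ∪ T2 ∪ T3 ∪ T4 = {a, b, c, d, e, f, g, h, i, j, k} — every item is covered.
Only T1 contains a, so T1 is forced; the remaining 7 items need at least 3 more groups (each remaining group adds at most 3) — so at least 4 groups are needed, and 4 is optimal.

4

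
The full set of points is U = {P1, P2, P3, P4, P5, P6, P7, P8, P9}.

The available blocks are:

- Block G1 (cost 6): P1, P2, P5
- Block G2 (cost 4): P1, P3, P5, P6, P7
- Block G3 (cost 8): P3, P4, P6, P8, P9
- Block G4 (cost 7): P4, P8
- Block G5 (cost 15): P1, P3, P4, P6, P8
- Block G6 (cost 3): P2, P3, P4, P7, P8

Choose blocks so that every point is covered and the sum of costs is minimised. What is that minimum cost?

G2, G3, G6 together cover every point (G2 ∪ G3 ∪ G6 = {P1, P2, P3, P4, P5, P6, P7, P8, P9}); total cost 4 + 8 + 3 = 15.
No covering selection has total cost below 15.

15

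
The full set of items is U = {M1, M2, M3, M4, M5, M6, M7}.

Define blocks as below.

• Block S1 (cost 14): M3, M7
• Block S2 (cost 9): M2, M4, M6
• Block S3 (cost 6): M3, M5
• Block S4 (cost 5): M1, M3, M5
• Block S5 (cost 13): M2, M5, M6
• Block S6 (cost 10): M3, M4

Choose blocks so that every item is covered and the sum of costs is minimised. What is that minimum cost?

28

S1, S2, S4 together cover every item (S1 ∪ S2 ∪ S4 = {M1, M2, M3, M4, M5, M6, M7}); total cost 14 + 9 + 5 = 28.
No covering selection has total cost below 28.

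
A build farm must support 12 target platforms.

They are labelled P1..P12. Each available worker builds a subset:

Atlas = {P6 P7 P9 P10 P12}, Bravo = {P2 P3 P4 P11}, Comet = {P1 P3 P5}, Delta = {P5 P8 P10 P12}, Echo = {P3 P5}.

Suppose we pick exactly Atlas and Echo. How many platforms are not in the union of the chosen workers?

5

Union of Atlas, Echo = {P3, P5, P6, P7, P9, P10, P12}.
Not covered: P1, P2, P4, P8, P11 — 5 platforms.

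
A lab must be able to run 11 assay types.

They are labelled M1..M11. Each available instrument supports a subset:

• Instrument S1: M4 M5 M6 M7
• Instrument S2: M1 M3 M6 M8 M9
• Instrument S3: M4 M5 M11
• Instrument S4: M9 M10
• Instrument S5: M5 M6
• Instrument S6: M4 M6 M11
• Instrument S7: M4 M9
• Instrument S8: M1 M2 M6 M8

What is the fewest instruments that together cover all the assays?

5

Take {S1, S2, S4, S6, S8}. Their union is {M1, M2, M3, M4, M5, M6, M7, M8, M9, M10, M11}, which is all 11 assays.
No 4 of the 8 instruments cover everything (all 70 combinations miss at least one assay), so 5 is optimal.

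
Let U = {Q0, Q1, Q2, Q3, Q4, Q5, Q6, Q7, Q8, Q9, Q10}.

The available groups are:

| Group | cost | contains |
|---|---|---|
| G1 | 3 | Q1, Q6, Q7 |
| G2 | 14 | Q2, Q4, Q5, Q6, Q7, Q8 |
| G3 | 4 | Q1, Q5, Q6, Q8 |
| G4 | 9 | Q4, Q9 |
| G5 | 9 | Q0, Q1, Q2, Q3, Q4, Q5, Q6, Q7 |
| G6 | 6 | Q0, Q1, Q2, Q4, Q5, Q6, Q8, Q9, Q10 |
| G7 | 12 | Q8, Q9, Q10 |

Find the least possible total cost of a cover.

15

G5, G6 together cover every item (G5 ∪ G6 = {Q0, Q1, Q2, Q3, Q4, Q5, Q6, Q7, Q8, Q9, Q10}); total cost 9 + 6 = 15.
The greedy pick G6, G1, G5 costs 18; no covering selection beats 15.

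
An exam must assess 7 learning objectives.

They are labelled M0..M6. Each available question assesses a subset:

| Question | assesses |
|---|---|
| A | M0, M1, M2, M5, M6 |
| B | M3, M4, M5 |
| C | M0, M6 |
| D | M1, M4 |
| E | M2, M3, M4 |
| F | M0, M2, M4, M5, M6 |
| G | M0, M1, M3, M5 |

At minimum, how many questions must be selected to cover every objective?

F and G together: F ∪ G = {M0, M1, M2, M3, M4, M5, M6} — every objective is covered.
No single question has all 7 objectives (the largest, A, has 5), so 2 is optimal.

2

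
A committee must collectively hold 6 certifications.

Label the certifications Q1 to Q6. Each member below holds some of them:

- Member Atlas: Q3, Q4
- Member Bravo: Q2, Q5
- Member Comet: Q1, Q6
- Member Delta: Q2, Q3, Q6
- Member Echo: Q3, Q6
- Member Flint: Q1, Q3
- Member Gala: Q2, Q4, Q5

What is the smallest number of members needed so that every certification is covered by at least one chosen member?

Take {Echo, Flint, Gala}. Their union is {Q1, Q2, Q3, Q4, Q5, Q6}, which is all 6 certifications.
No 2 of the 7 members cover everything (all 21 combinations miss at least one certification), so 3 is optimal.

3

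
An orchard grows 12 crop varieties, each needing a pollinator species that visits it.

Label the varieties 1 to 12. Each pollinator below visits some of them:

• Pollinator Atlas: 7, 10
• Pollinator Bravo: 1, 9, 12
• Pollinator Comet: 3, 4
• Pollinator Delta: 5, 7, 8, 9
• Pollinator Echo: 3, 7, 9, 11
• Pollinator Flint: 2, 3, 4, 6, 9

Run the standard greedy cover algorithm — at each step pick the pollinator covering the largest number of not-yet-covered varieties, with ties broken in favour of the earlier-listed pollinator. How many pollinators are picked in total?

5

Greedy: pick Flint (covers 5 new) → pick Delta (covers 3 new) → pick Bravo (covers 2 new) → pick Atlas (covers 1 new) → pick Echo (covers 1 new). Total picks: 5.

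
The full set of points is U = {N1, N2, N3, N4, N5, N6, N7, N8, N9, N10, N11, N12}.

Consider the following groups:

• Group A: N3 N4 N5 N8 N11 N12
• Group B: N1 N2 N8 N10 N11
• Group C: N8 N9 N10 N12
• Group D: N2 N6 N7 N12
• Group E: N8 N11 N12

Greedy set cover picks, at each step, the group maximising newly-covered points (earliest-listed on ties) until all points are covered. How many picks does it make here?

4

Greedy: pick A (covers 6 new) → pick B (covers 3 new) → pick D (covers 2 new) → pick C (covers 1 new). Total picks: 4.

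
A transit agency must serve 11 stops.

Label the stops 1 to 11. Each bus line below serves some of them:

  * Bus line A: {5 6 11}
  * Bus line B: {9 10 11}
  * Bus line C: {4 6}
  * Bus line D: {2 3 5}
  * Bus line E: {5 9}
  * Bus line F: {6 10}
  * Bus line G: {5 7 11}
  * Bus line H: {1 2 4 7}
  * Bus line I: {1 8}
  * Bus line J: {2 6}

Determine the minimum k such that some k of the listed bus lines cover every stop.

Take {B, D, H, I, J}. Their union is {1, 2, 3, 4, 5, 6, 7, 8, 9, 10, 11}, which is all 11 stops.
No 4 of the 10 bus lines cover everything (all 210 combinations miss at least one stop), so 5 is optimal.

5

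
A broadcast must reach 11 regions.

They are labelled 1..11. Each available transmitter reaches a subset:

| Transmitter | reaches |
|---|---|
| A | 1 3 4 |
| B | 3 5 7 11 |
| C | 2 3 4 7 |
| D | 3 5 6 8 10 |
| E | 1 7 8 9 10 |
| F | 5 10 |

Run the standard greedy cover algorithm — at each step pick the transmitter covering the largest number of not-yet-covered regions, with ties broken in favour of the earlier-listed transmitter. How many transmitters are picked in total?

Greedy: pick D (covers 5 new) → pick C (covers 3 new) → pick E (covers 2 new) → pick B (covers 1 new). Total picks: 4.

4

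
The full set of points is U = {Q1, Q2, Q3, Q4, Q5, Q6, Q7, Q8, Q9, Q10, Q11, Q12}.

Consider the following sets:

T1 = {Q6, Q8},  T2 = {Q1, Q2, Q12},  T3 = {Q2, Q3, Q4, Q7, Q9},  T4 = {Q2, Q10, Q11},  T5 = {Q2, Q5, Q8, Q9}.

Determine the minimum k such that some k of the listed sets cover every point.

Take {T1, T2, T3, T4, T5}. Their union is {Q1, Q2, Q3, Q4, Q5, Q6, Q7, Q8, Q9, Q10, Q11, Q12}, which is all 12 points.
Only T3 contains Q3, so T3 is forced; the remaining 7 points need at least 4 more sets (each remaining set adds at most 2) — so at least 5 sets are needed, and 5 is optimal.

5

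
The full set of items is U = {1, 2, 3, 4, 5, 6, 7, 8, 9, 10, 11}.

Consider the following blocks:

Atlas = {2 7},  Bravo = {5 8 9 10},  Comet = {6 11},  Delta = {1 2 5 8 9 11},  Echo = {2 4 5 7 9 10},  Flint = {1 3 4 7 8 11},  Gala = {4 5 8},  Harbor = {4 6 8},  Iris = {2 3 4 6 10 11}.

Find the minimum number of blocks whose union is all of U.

3

Take {Comet, Echo, Flint}. Their union is {1, 2, 3, 4, 5, 6, 7, 8, 9, 10, 11}, which is all 11 items.
No 2 of the 9 blocks cover everything (all 36 combinations miss at least one item), so 3 is optimal.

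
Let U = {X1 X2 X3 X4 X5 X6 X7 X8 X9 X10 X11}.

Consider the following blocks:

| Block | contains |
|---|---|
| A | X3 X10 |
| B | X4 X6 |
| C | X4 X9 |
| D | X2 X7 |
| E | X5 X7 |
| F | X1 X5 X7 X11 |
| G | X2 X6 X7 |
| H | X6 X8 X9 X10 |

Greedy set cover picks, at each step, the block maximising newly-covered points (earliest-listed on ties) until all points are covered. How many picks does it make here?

Greedy: pick F (covers 4 new) → pick H (covers 4 new) → pick A (covers 1 new) → pick B (covers 1 new) → pick D (covers 1 new). Total picks: 5.

5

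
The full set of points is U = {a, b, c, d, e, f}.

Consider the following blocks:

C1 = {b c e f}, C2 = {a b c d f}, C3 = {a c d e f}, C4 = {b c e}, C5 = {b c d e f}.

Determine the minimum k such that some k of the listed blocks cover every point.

2

Take {C3, C5}. Their union is {a, b, c, d, e, f}, which is all 6 points.
No single block has all 6 points (the largest, C2, has 5), so 2 is optimal.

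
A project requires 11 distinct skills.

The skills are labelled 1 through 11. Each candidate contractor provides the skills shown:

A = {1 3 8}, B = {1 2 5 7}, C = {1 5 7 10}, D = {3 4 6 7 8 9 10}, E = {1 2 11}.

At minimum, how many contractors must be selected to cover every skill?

Take {C, D, E}. Their union is {1, 2, 3, 4, 5, 6, 7, 8, 9, 10, 11}, which is all 11 skills.
Only D contains 4, so D is forced; the remaining 4 skills need at least 2 more contractors (each remaining contractor adds at most 3) — so at least 3 contractors are needed, and 3 is optimal.

3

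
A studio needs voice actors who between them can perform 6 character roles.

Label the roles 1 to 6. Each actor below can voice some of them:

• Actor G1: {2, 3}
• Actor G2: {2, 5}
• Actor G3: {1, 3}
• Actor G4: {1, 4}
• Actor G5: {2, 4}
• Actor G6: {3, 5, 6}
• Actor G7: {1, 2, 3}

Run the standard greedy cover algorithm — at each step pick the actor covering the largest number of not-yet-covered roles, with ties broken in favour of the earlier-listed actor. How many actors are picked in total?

Greedy: pick G6 (covers 3 new) → pick G4 (covers 2 new) → pick G1 (covers 1 new). Total picks: 3.

3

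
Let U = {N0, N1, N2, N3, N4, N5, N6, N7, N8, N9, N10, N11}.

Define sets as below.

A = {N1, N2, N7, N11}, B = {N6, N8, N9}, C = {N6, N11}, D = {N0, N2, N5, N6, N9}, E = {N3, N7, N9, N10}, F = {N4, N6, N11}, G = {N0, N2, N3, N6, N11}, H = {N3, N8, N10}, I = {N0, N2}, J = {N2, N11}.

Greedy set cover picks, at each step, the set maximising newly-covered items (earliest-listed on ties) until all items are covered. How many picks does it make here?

Greedy: pick D (covers 5 new) → pick A (covers 3 new) → pick H (covers 3 new) → pick F (covers 1 new). Total picks: 4.

4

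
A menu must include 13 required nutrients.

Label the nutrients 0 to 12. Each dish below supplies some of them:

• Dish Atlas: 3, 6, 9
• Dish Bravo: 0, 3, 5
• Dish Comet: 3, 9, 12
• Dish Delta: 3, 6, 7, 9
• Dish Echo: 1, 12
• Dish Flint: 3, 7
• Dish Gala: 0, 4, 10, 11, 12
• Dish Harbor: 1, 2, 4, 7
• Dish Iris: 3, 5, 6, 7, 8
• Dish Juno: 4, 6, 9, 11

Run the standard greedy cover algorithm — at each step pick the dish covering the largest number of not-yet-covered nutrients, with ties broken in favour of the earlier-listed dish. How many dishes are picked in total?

Greedy: pick Gala (covers 5 new) → pick Iris (covers 5 new) → pick Harbor (covers 2 new) → pick Atlas (covers 1 new). Total picks: 4.

4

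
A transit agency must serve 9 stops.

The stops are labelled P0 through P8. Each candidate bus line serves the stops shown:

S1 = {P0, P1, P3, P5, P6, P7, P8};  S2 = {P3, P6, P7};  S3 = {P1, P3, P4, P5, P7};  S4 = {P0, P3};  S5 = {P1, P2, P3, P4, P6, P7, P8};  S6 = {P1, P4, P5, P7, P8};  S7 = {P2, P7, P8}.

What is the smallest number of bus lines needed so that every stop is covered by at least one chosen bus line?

2

Take {S1, S5}. Their union is {P0, P1, P2, P3, P4, P5, P6, P7, P8}, which is all 9 stops.
No single bus line has all 9 stops (the largest, S1, has 7), so 2 is optimal.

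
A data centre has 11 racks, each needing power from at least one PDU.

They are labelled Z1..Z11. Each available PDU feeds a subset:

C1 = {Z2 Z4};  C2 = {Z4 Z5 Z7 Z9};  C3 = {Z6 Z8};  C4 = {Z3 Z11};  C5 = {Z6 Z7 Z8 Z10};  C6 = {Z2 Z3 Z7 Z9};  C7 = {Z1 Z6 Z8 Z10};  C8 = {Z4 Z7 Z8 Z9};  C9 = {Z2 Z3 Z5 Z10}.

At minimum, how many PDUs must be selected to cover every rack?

4

C4 and C7 and C8 and C9 together: C4 ∪ C7 ∪ C8 ∪ C9 = {Z1, Z2, Z3, Z4, Z5, Z6, Z7, Z8, Z9, Z10, Z11} — every rack is covered.
Only C4 contains Z11, so C4 is forced; the remaining 9 racks need at least 3 more PDUs (each remaining PDU adds at most 4) — so at least 4 PDUs are needed, and 4 is optimal.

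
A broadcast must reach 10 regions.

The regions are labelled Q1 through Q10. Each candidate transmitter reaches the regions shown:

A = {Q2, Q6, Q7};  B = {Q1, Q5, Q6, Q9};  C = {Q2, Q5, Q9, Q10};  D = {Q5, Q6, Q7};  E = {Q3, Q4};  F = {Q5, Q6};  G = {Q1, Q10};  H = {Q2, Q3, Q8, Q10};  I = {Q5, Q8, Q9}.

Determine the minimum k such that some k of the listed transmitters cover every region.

Take {B, D, E, H}. Their union is {Q1, Q2, Q3, Q4, Q5, Q6, Q7, Q8, Q9, Q10}, which is all 10 regions.
No 3 of the 9 transmitters cover everything (all 84 combinations miss at least one region), so 4 is optimal.

4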